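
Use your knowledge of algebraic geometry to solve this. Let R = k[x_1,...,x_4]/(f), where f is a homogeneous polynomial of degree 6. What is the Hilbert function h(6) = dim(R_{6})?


For R = k[x_1,...,x_n]/(f) with f homogeneous of degree e:
The Hilbert series is (1 - t^e)/(1 - t)^n.
So h(d) = C(d+n-1, n-1) - C(d-e+n-1, n-1) for d >= e.
With n=4, e=6, d=6:
C(6+4-1, 4-1) = C(9, 3) = 84
C(6-6+4-1, 4-1) = C(3, 3) = 1
h(6) = 84 - 1 = 83

83


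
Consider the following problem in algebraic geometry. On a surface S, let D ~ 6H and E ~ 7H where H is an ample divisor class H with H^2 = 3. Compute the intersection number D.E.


Using bilinearity of the intersection pairing on a surface S:
(aH).(bH) = ab * (H.H)
We have H^2 = 3.
D.E = (6H).(7H) = 6*7*3
= 42*3
= 126

126


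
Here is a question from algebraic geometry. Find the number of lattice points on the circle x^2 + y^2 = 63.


Systematically check integer values of x where x^2 <= 63.
For each valid x, check if 63 - x^2 is a perfect square.
Total integer solutions found: 0

0


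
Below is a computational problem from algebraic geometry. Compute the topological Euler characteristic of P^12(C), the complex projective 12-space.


The complex projective space P^12 has one cell in each even real dimension 0, 2, ..., 24.
The cohomology groups are H^{2k}(P^12) = Z for k = 0,...,12, and 0 otherwise.
Euler characteristic = sum of Betti numbers = 1 per even-dimensional cohomology group.
chi(P^12) = 12 + 1 = 13

13


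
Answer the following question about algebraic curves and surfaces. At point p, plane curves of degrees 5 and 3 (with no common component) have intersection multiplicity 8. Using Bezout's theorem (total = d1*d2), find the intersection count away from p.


By Bezout's theorem, the total intersection number is d1 * d2.
Total = 5 * 3 = 15
Intersection multiplicity at p = 8
Remaining intersections = 15 - 8 = 7

7


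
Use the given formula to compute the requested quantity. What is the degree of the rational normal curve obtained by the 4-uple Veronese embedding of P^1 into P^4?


The rational normal curve in P^4 is the image of P^1 under the 4-uple Veronese.
A general hyperplane in P^4 pulls back to a degree-4 form on P^1, which has 4 zeros,
so the curve meets a general hyperplane in 4 points. Degree = 4.

4


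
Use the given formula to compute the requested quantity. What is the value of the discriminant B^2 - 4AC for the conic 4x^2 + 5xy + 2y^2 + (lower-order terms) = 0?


The discriminant of a conic Ax^2 + Bxy + Cy^2 + ... = 0 is B^2 - 4AC.
B^2 = 5^2 = 25
4AC = 4*4*2 = 32
Discriminant = 25 - 32 = -7

-7


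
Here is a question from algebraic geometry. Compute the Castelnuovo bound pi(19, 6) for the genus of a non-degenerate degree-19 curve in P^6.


Castelnuovo's bound: write d - 1 = m(r-1) + epsilon with 0 <= epsilon < r-1.
d - 1 = 19 - 1 = 18
r - 1 = 6 - 1 = 5
18 = 3*5 + 3, so m = 3, epsilon = 3
pi(d, r) = m(m-1)(r-1)/2 + m*epsilon
= 3*2*5/2 + 3*3
= 30/2 + 9
= 15 + 9 = 24

24


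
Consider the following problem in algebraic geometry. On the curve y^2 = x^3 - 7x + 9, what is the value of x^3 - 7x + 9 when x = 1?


Compute x^3 - 7x + 9 at x = 1:
x^3 = 1^3 = 1
(-7)*x = (-7)*1 = -7
Sum: 1 - 7 + 9 = 3

3


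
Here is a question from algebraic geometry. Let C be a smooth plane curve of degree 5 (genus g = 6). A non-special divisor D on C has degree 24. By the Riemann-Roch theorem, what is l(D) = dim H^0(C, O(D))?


First, compute the genus of a smooth plane curve of degree 5:
g = (d-1)(d-2)/2 = (5-1)(5-2)/2 = 6
For a non-special divisor D (i.e., h^1(D) = 0), Riemann-Roch gives:
l(D) = deg(D) - g + 1
Since deg(D) = 24 >= 2g - 1 = 11, D is non-special.
l(D) = 24 - 6 + 1 = 19

19


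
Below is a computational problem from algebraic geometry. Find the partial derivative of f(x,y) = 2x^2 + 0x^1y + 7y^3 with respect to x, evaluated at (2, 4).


df/dx = 2*2*x^1 + 1*0*x^0*y
At (2,4): 2*2*2^1 + 1*0*2^0*4
= 8 + 0
= 8

8


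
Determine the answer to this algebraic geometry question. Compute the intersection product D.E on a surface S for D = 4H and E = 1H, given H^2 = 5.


Using bilinearity of the intersection pairing on a surface S:
(aH).(bH) = ab * (H.H)
We have H^2 = 5.
D.E = (4H).(1H) = 4*1*5
= 4*5
= 20

20


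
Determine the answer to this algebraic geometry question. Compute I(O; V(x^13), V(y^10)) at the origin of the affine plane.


The intersection multiplicity of V(x^a) and V(y^b) at the origin is:
I(O; V(x^13), V(y^10)) = dim_k(k[x,y]/(x^13, y^10))
A basis for k[x,y]/(x^13, y^10) is the set of monomials x^i * y^j
where 0 <= i < 13 and 0 <= j < 10.
The number of such monomials is 13 * 10 = 130

130


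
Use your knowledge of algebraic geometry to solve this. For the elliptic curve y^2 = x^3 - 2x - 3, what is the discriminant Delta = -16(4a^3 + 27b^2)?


Compute each component:
4a^3 = 4*(-2)^3 = 4*(-8) = -32
27b^2 = 27*(-3)^2 = 27*9 = 243
4a^3 + 27b^2 = -32 + 243 = 211
Delta = -16*211 = -3376

-3376


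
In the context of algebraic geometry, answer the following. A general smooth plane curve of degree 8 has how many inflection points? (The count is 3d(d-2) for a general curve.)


For a general smooth plane curve C of degree d, the inflection points are
the intersection of C with its Hessian curve, which has degree 3(d-2).
By Bezout, the total intersection number is d * 3(d-2) = 8 * 18 = 144.
For a general curve every flex is ordinary, so each contributes
multiplicity 1 to C·Hess(C), and the number of distinct inflection
points is 3d(d-2).
Inflection points = 3*8*(8-2) = 3*8*6 = 144

144


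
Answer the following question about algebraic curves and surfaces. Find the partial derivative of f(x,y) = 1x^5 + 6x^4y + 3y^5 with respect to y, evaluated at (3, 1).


df/dy = 6*x^4 + 5*3*y^4
At (3,1): 6*3^4 + 5*3*1^4
= 486 + 15
= 501

501


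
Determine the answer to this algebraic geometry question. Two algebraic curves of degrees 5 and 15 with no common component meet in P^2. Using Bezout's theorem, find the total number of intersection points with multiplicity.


Bezout's theorem states the intersection count equals the product of degrees.
Intersection count = 5 * 15 = 75

75


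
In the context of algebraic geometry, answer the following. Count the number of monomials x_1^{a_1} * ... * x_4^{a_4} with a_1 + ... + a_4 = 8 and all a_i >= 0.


The number of degree-8 monomials in 4 variables is C(d+n-1, n-1).
= C(8+4-1, 4-1) = C(11, 3)
= 165

165


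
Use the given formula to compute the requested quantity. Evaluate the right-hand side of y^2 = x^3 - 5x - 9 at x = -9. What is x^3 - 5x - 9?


Compute x^3 - 5x - 9 at x = -9:
x^3 = (-9)^3 = -729
(-5)*x = (-5)*(-9) = 45
Sum: -729 + 45 - 9 = -693

-693


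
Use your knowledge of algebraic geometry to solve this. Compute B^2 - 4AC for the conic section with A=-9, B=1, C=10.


The discriminant of a conic Ax^2 + Bxy + Cy^2 + ... = 0 is B^2 - 4AC.
B^2 = 1^2 = 1
4AC = 4*(-9)*10 = -360
Discriminant = 1 + 360 = 361

361


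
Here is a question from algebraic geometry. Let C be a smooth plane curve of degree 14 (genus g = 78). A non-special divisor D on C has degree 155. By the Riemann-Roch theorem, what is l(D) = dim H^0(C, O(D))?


First, compute the genus of a smooth plane curve of degree 14:
g = (d-1)(d-2)/2 = (14-1)(14-2)/2 = 78
For a non-special divisor D (i.e., h^1(D) = 0), Riemann-Roch gives:
l(D) = deg(D) - g + 1
Since deg(D) = 155 >= 2g - 1 = 155, D is non-special.
l(D) = 155 - 78 + 1 = 78

78


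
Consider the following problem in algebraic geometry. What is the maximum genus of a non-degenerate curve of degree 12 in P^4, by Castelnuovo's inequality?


Castelnuovo's bound: write d - 1 = m(r-1) + epsilon with 0 <= epsilon < r-1.
d - 1 = 12 - 1 = 11
r - 1 = 4 - 1 = 3
11 = 3*3 + 2, so m = 3, epsilon = 2
pi(d, r) = m(m-1)(r-1)/2 + m*epsilon
= 3*2*3/2 + 3*2
= 18/2 + 6
= 9 + 6 = 15

15


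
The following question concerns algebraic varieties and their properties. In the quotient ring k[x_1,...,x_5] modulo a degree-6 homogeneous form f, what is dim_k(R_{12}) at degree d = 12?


For R = k[x_1,...,x_n]/(f) with f homogeneous of degree e:
The Hilbert series is (1 - t^e)/(1 - t)^n.
So h(d) = C(d+n-1, n-1) - C(d-e+n-1, n-1) for d >= e.
With n=5, e=6, d=12:
C(12+5-1, 5-1) = C(16, 4) = 1820
C(12-6+5-1, 5-1) = C(10, 4) = 210
h(12) = 1820 - 210 = 1610

1610


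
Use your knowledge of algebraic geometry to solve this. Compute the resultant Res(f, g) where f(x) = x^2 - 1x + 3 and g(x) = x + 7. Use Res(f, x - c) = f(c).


For Res(f, x - c), we evaluate f at x = c.
f(-7) = (-7)^2 - 1*(-7) + 3
= 49 + 7 + 3
= 56 + 3 = 59
Res(f, g) = 59

59


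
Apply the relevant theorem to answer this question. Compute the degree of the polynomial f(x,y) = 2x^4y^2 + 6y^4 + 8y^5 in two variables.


Examine each term for its total degree (sum of exponents).
  Term '2x^4y^2' has total degree 4+2 = 6.
  Term '6y^4' has total degree 0+4 = 4.
  Term '8y^5' has total degree 0+5 = 5.
The maximum total degree among all terms is 6.

6


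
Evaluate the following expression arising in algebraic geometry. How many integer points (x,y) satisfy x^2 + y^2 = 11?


Systematically check integer values of x where x^2 <= 11.
For each valid x, check if 11 - x^2 is a perfect square.
Total integer solutions found: 0

0


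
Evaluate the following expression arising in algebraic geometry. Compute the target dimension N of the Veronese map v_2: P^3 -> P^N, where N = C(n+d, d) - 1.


The Veronese embedding v_d: P^n -> P^N maps each point to all
degree-d monomials in n+1 homogeneous coordinates.
N = C(n+d, d) - 1
N = C(3+2, 2) - 1
N = C(5, 2) - 1
C(5, 2) = 10
N = 10 - 1 = 9

9


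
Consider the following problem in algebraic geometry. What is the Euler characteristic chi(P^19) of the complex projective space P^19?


The complex projective space P^19 has one cell in each even real dimension 0, 2, ..., 38.
The cohomology groups are H^{2k}(P^19) = Z for k = 0,...,19, and 0 otherwise.
Euler characteristic = sum of Betti numbers = 1 per even-dimensional cohomology group.
chi(P^19) = 19 + 1 = 20

20


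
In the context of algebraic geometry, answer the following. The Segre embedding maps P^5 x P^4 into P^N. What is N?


The Segre embedding maps P^m x P^n into P^N via
all products of coordinates from each factor.
N = (m+1)(n+1) - 1
N = (5+1)(4+1) - 1
N = 6*5 - 1
N = 30 - 1 = 29

29


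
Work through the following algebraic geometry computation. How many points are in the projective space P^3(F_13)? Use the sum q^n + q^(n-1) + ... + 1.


P^3(F_13) has (q^(n+1) - 1)/(q - 1) points.
= 13^3 + 13^2 + 13^1 + 13^0
= 2197 + 169 + 13 + 1
= 2380

2380


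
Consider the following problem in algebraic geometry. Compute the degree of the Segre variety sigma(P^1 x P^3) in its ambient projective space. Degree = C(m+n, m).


The degree of the Segre variety P^1 x P^3 is C(m+n, m).
= C(4, 1)
= 4

4


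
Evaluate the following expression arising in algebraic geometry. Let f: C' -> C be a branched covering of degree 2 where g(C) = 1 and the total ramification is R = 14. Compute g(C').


Riemann-Hurwitz formula: 2g' - 2 = d(2g - 2) + R
Given: d = 2, g = 1, R = 14
2g' - 2 = 2*(2*1 - 2) + 14
2g' - 2 = 2*0 + 14
2g' - 2 = 0 + 14 = 14
2g' = 16
g' = 8

8


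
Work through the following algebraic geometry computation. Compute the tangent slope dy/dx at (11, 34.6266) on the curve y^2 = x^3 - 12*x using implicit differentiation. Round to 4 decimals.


Using implicit differentiation of y^2 = x^3 - 12*x:
2y * dy/dx = 3x^2 - 12
dy/dx = (3x^2 - 12)/(2y)
Numerator: 3*11^2 - 12 = 351
Denominator: 2*34.6266 = 69.2532
dy/dx = 351/69.2532 = 5.0684

5.0684


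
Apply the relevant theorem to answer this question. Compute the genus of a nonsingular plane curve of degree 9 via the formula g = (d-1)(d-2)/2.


Using the genus formula for smooth plane curves:
g = (d-1)(d-2)/2
g = (9-1)(9-2)/2
g = 8*7/2
g = 56/2 = 28

28


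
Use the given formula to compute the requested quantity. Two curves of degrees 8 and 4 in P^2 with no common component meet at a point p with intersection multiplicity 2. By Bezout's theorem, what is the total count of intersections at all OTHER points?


By Bezout's theorem, the total intersection number is d1 * d2.
Total = 8 * 4 = 32
Intersection multiplicity at p = 2
Remaining intersections = 32 - 2 = 30

30


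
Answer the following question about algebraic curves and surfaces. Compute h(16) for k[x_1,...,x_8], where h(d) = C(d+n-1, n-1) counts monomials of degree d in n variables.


The Hilbert function for the polynomial ring in 8 variables is:
h(d) = C(d+n-1, n-1)
h(16) = C(16+8-1, 8-1) = C(23, 7)
= 23! / (7! * 16!)
= 245157

245157


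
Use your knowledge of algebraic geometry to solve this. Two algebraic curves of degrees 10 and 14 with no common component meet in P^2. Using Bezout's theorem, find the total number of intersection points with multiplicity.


Bezout's theorem states the intersection count equals the product of degrees.
Intersection count = 10 * 14 = 140

140


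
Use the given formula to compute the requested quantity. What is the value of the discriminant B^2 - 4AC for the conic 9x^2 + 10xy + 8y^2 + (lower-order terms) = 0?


The discriminant of a conic Ax^2 + Bxy + Cy^2 + ... = 0 is B^2 - 4AC.
B^2 = 10^2 = 100
4AC = 4*9*8 = 288
Discriminant = 100 - 288 = -188

-188


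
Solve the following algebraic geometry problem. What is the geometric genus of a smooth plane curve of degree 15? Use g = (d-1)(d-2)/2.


Using the genus formula for smooth plane curves:
g = (d-1)(d-2)/2
g = (15-1)(15-2)/2
g = 14*13/2
g = 182/2 = 91

91


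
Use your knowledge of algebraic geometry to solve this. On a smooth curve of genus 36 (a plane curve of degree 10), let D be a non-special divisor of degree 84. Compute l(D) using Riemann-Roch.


First, compute the genus of a smooth plane curve of degree 10:
g = (d-1)(d-2)/2 = (10-1)(10-2)/2 = 36
For a non-special divisor D (i.e., h^1(D) = 0), Riemann-Roch gives:
l(D) = deg(D) - g + 1
Since deg(D) = 84 >= 2g - 1 = 71, D is non-special.
l(D) = 84 - 36 + 1 = 49

49


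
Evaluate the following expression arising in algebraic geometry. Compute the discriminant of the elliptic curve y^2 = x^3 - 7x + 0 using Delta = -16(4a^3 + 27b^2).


Compute each component:
4a^3 = 4*(-7)^3 = 4*(-343) = -1372
27b^2 = 27*0^2 = 27*0 = 0
4a^3 + 27b^2 = -1372 + 0 = -1372
Delta = -16*(-1372) = 21952

21952


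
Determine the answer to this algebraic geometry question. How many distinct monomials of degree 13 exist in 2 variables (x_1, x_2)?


The number of degree-13 monomials in 2 variables is C(d+n-1, n-1).
= C(13+2-1, 2-1) = C(14, 1)
= 14

14


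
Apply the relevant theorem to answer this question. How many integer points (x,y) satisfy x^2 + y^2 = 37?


Systematically check integer values of x where x^2 <= 37.
For each valid x, check if 37 - x^2 is a perfect square.
x=1: 37 - 1 = 36, sqrt = 6 (valid)
x=6: 37 - 36 = 1, sqrt = 1 (valid)
Total integer solutions found: 8

8


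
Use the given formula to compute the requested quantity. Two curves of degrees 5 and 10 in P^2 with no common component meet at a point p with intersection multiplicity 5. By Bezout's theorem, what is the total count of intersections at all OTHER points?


By Bezout's theorem, the total intersection number is d1 * d2.
Total = 5 * 10 = 50
Intersection multiplicity at p = 5
Remaining intersections = 50 - 5 = 45

45


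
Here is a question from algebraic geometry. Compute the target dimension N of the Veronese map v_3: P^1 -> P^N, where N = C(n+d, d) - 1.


The Veronese embedding v_d: P^n -> P^N maps each point to all
degree-d monomials in n+1 homogeneous coordinates.
N = C(n+d, d) - 1
N = C(1+3, 3) - 1
N = C(4, 3) - 1
C(4, 3) = 4
N = 4 - 1 = 3

3


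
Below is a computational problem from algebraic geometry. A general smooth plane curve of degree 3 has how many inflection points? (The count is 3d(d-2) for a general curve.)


For a general smooth plane curve C of degree d, the inflection points are
the intersection of C with its Hessian curve, which has degree 3(d-2).
By Bezout, the total intersection number is d * 3(d-2) = 3 * 3 = 9.
For a general curve every flex is ordinary, so each contributes
multiplicity 1 to C·Hess(C), and the number of distinct inflection
points is 3d(d-2).
Inflection points = 3*3*(3-2) = 3*3*1 = 9

9


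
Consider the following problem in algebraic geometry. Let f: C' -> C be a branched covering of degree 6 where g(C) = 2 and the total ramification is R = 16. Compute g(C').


Riemann-Hurwitz formula: 2g' - 2 = d(2g - 2) + R
Given: d = 6, g = 2, R = 16
2g' - 2 = 6*(2*2 - 2) + 16
2g' - 2 = 6*2 + 16
2g' - 2 = 12 + 16 = 28
2g' = 30
g' = 15

15


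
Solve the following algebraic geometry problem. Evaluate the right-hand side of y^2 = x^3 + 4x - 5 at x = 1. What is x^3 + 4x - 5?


Compute x^3 + 4x - 5 at x = 1:
x^3 = 1^3 = 1
4*x = 4*1 = 4
Sum: 1 + 4 - 5 = 0

0


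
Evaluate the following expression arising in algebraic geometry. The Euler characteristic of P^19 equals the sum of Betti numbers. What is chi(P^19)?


The complex projective space P^19 has one cell in each even real dimension 0, 2, ..., 38.
The cohomology groups are H^{2k}(P^19) = Z for k = 0,...,19, and 0 otherwise.
Euler characteristic = sum of Betti numbers = 1 per even-dimensional cohomology group.
chi(P^19) = 19 + 1 = 20

20


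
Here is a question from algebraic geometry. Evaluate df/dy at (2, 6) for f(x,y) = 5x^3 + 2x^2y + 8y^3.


df/dy = 2*x^2 + 3*8*y^2
At (2,6): 2*2^2 + 3*8*6^2
= 8 + 864
= 872

872


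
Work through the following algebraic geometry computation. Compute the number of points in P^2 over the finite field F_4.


P^2(F_4) has (q^(n+1) - 1)/(q - 1) points.
= 4^2 + 4^1 + 4^0
= 16 + 4 + 1
= 21

21


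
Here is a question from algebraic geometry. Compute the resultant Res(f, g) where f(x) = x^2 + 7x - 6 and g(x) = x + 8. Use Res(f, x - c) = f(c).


For Res(f, x - c), we evaluate f at x = c.
f(-8) = (-8)^2 + 7*(-8) - 6
= 64 - 56 - 6
= 8 - 6 = 2
Res(f, g) = 2

2


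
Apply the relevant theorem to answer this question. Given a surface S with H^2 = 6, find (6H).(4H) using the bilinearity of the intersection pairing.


Using bilinearity of the intersection pairing on a surface S:
(aH).(bH) = ab * (H.H)
We have H^2 = 6.
D.E = (6H).(4H) = 6*4*6
= 24*6
= 144

144


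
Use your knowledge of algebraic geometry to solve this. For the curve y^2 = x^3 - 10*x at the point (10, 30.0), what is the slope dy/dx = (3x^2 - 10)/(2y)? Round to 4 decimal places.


Using implicit differentiation of y^2 = x^3 - 10*x:
2y * dy/dx = 3x^2 - 10
dy/dx = (3x^2 - 10)/(2y)
Numerator: 3*10^2 - 10 = 290
Denominator: 2*30.0 = 60.0
dy/dx = 290/60.0 = 4.8333

4.8333


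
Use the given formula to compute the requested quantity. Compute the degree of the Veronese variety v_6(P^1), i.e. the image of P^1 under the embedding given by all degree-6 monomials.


The Veronese variety v_6(P^1) has degree d^r.
d^r = 6^1 = 6

6


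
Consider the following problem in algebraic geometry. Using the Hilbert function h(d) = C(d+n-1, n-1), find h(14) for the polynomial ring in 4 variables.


The Hilbert function for the polynomial ring in 4 variables is:
h(d) = C(d+n-1, n-1)
h(14) = C(14+4-1, 4-1) = C(17, 3)
= 17! / (3! * 14!)
= 680

680


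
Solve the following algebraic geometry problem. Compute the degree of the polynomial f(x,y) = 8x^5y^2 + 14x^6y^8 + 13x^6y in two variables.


Examine each term for its total degree (sum of exponents).
  Term '8x^5y^2' has total degree 5+2 = 7.
  Term '14x^6y^8' has total degree 6+8 = 14.
  Term '13x^6y' has total degree 6+1 = 7.
The maximum total degree among all terms is 14.

14


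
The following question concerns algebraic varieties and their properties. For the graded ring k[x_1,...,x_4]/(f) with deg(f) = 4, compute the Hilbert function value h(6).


For R = k[x_1,...,x_n]/(f) with f homogeneous of degree e:
The Hilbert series is (1 - t^e)/(1 - t)^n.
So h(d) = C(d+n-1, n-1) - C(d-e+n-1, n-1) for d >= e.
With n=4, e=4, d=6:
C(6+4-1, 4-1) = C(9, 3) = 84
C(6-4+4-1, 4-1) = C(5, 3) = 10
h(6) = 84 - 10 = 74

74


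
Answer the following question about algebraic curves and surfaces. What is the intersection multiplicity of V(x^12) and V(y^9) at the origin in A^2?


The intersection multiplicity of V(x^a) and V(y^b) at the origin is:
I(O; V(x^12), V(y^9)) = dim_k(k[x,y]/(x^12, y^9))
A basis for k[x,y]/(x^12, y^9) is the set of monomials x^i * y^j
where 0 <= i < 12 and 0 <= j < 9.
The number of such monomials is 12 * 9 = 108

108


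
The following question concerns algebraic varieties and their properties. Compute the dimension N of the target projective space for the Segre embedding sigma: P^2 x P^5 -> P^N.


The Segre embedding maps P^m x P^n into P^N via
all products of coordinates from each factor.
N = (m+1)(n+1) - 1
N = (2+1)(5+1) - 1
N = 3*6 - 1
N = 18 - 1 = 17

17


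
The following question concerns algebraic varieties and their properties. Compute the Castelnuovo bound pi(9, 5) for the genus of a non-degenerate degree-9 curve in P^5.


Castelnuovo's bound: write d - 1 = m(r-1) + epsilon with 0 <= epsilon < r-1.
d - 1 = 9 - 1 = 8
r - 1 = 5 - 1 = 4
8 = 2*4 + 0, so m = 2, epsilon = 0
pi(d, r) = m(m-1)(r-1)/2 + m*epsilon
= 2*1*4/2 + 2*0
= 8/2 + 0
= 4 + 0 = 4

4


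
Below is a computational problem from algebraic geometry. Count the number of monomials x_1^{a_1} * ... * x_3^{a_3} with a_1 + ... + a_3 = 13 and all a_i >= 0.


The number of degree-13 monomials in 3 variables is C(d+n-1, n-1).
= C(13+3-1, 3-1) = C(15, 2)
= 105

105


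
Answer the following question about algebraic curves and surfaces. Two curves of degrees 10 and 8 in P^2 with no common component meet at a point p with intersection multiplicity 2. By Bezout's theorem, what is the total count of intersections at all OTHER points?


By Bezout's theorem, the total intersection number is d1 * d2.
Total = 10 * 8 = 80
Intersection multiplicity at p = 2
Remaining intersections = 80 - 2 = 78

78


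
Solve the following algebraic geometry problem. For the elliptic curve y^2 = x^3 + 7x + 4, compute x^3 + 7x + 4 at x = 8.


Compute x^3 + 7x + 4 at x = 8:
x^3 = 8^3 = 512
7*x = 7*8 = 56
Sum: 512 + 56 + 4 = 572

572


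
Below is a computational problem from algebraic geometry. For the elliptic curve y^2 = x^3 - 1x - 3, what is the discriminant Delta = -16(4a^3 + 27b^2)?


Compute each component:
4a^3 = 4*(-1)^3 = 4*(-1) = -4
27b^2 = 27*(-3)^2 = 27*9 = 243
4a^3 + 27b^2 = -4 + 243 = 239
Delta = -16*239 = -3824

-3824


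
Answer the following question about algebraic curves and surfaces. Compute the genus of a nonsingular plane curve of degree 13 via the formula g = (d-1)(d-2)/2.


Using the genus formula for smooth plane curves:
g = (d-1)(d-2)/2
g = (13-1)(13-2)/2
g = 12*11/2
g = 132/2 = 66

66


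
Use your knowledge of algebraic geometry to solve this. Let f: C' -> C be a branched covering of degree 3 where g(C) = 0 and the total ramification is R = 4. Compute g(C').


Riemann-Hurwitz formula: 2g' - 2 = d(2g - 2) + R
Given: d = 3, g = 0, R = 4
2g' - 2 = 3*(2*0 - 2) + 4
2g' - 2 = 3*(-2) + 4
2g' - 2 = -6 + 4 = -2
2g' = 0
g' = 0

0


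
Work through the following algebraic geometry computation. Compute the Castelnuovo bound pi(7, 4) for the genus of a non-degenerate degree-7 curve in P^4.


Castelnuovo's bound: write d - 1 = m(r-1) + epsilon with 0 <= epsilon < r-1.
d - 1 = 7 - 1 = 6
r - 1 = 4 - 1 = 3
6 = 2*3 + 0, so m = 2, epsilon = 0
pi(d, r) = m(m-1)(r-1)/2 + m*epsilon
= 2*1*3/2 + 2*0
= 6/2 + 0
= 3 + 0 = 3

3


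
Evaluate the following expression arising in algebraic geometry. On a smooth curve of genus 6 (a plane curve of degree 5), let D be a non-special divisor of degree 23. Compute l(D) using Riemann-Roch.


First, compute the genus of a smooth plane curve of degree 5:
g = (d-1)(d-2)/2 = (5-1)(5-2)/2 = 6
For a non-special divisor D (i.e., h^1(D) = 0), Riemann-Roch gives:
l(D) = deg(D) - g + 1
Since deg(D) = 23 >= 2g - 1 = 11, D is non-special.
l(D) = 23 - 6 + 1 = 18

18


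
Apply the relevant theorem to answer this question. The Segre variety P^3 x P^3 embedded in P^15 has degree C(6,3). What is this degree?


The degree of the Segre variety P^3 x P^3 is C(m+n, m).
= C(6, 3)
= 20

20


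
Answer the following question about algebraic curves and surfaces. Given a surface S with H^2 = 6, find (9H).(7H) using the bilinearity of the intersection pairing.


Using bilinearity of the intersection pairing on a surface S:
(aH).(bH) = ab * (H.H)
We have H^2 = 6.
D.E = (9H).(7H) = 9*7*6
= 63*6
= 378

378


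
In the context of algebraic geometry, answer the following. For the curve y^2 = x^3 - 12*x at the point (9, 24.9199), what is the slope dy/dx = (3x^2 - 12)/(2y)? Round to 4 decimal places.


Using implicit differentiation of y^2 = x^3 - 12*x:
2y * dy/dx = 3x^2 - 12
dy/dx = (3x^2 - 12)/(2y)
Numerator: 3*9^2 - 12 = 231
Denominator: 2*24.9199 = 49.8398
dy/dx = 231/49.8398 = 4.6349

4.6349


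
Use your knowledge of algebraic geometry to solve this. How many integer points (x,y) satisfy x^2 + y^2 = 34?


Systematically check integer values of x where x^2 <= 34.
For each valid x, check if 34 - x^2 is a perfect square.
x=3: 34 - 9 = 25, sqrt = 5 (valid)
x=5: 34 - 25 = 9, sqrt = 3 (valid)
Total integer solutions found: 8

8


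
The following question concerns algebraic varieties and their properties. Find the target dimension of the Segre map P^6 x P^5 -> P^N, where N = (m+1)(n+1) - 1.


The Segre embedding maps P^m x P^n into P^N via
all products of coordinates from each factor.
N = (m+1)(n+1) - 1
N = (6+1)(5+1) - 1
N = 7*6 - 1
N = 42 - 1 = 41

41


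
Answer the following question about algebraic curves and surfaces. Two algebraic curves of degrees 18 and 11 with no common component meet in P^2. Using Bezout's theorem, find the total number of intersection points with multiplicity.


Bezout's theorem states the intersection count equals the product of degrees.
Intersection count = 18 * 11 = 198

198


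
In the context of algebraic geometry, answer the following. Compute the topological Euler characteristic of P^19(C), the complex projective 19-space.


The complex projective space P^19 has one cell in each even real dimension 0, 2, ..., 38.
The cohomology groups are H^{2k}(P^19) = Z for k = 0,...,19, and 0 otherwise.
Euler characteristic = sum of Betti numbers = 1 per even-dimensional cohomology group.
chi(P^19) = 19 + 1 = 20

20


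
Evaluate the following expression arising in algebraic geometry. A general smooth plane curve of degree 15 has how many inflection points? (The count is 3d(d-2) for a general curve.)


For a general smooth plane curve C of degree d, the inflection points are
the intersection of C with its Hessian curve, which has degree 3(d-2).
By Bezout, the total intersection number is d * 3(d-2) = 15 * 39 = 585.
For a general curve every flex is ordinary, so each contributes
multiplicity 1 to C·Hess(C), and the number of distinct inflection
points is 3d(d-2).
Inflection points = 3*15*(15-2) = 3*15*13 = 585

585


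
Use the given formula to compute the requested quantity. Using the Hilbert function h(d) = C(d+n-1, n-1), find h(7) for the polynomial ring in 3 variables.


The Hilbert function for the polynomial ring in 3 variables is:
h(d) = C(d+n-1, n-1)
h(7) = C(7+3-1, 3-1) = C(9, 2)
= 9! / (2! * 7!)
= 36

36


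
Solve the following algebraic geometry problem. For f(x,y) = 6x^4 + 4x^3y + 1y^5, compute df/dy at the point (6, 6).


df/dy = 4*x^3 + 5*1*y^4
At (6,6): 4*6^3 + 5*1*6^4
= 864 + 6480
= 7344

7344


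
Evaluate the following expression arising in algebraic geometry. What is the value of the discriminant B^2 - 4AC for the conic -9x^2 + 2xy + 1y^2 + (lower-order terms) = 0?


The discriminant of a conic Ax^2 + Bxy + Cy^2 + ... = 0 is B^2 - 4AC.
B^2 = 2^2 = 4
4AC = 4*(-9)*1 = -36
Discriminant = 4 + 36 = 40

40


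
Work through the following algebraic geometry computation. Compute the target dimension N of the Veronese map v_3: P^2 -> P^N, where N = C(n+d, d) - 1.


The Veronese embedding v_d: P^n -> P^N maps each point to all
degree-d monomials in n+1 homogeneous coordinates.
N = C(n+d, d) - 1
N = C(2+3, 3) - 1
N = C(5, 3) - 1
C(5, 3) = 10
N = 10 - 1 = 9

9


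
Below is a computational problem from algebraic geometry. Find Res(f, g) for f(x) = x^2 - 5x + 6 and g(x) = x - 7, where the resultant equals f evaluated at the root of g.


For Res(f, x - c), we evaluate f at x = c.
f(7) = 7^2 - 5*7 + 6
= 49 - 35 + 6
= 14 + 6 = 20
Res(f, g) = 20

20


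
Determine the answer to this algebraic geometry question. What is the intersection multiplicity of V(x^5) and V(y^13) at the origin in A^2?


The intersection multiplicity of V(x^a) and V(y^b) at the origin is:
I(O; V(x^5), V(y^13)) = dim_k(k[x,y]/(x^5, y^13))
A basis for k[x,y]/(x^5, y^13) is the set of monomials x^i * y^j
where 0 <= i < 5 and 0 <= j < 13.
The number of such monomials is 5 * 13 = 65

65


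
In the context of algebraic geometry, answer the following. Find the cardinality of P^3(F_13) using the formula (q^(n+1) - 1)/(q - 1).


P^3(F_13) has (q^(n+1) - 1)/(q - 1) points.
= 13^3 + 13^2 + 13^1 + 13^0
= 2197 + 169 + 13 + 1
= 2380

2380


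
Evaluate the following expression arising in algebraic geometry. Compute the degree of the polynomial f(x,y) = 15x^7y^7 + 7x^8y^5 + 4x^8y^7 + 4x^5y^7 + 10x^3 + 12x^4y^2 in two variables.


Examine each term for its total degree (sum of exponents).
  Term '15x^7y^7' has total degree 7+7 = 14.
  Term '7x^8y^5' has total degree 8+5 = 13.
  Term '4x^8y^7' has total degree 8+7 = 15.
  Term '4x^5y^7' has total degree 5+7 = 12.
  Term '10x^3' has total degree 3+0 = 3.
  Term '12x^4y^2' has total degree 4+2 = 6.
The maximum total degree among all terms is 15.

15


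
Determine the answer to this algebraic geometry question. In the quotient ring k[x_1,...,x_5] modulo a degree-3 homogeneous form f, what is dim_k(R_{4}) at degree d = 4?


For R = k[x_1,...,x_n]/(f) with f homogeneous of degree e:
The Hilbert series is (1 - t^e)/(1 - t)^n.
So h(d) = C(d+n-1, n-1) - C(d-e+n-1, n-1) for d >= e.
With n=5, e=3, d=4:
C(4+5-1, 5-1) = C(8, 4) = 70
C(4-3+5-1, 5-1) = C(5, 4) = 5
h(4) = 70 - 5 = 65

65


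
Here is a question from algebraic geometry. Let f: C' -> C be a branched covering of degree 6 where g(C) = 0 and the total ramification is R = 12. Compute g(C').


Riemann-Hurwitz formula: 2g' - 2 = d(2g - 2) + R
Given: d = 6, g = 0, R = 12
2g' - 2 = 6*(2*0 - 2) + 12
2g' - 2 = 6*(-2) + 12
2g' - 2 = -12 + 12 = 0
2g' = 2
g' = 1

1


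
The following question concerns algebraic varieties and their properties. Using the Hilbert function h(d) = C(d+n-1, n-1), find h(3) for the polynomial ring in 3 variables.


The Hilbert function for the polynomial ring in 3 variables is:
h(d) = C(d+n-1, n-1)
h(3) = C(3+3-1, 3-1) = C(5, 2)
= 5! / (2! * 3!)
= 10

10


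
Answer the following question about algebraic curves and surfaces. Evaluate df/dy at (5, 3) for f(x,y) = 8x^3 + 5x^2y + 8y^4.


df/dy = 5*x^2 + 4*8*y^3
At (5,3): 5*5^2 + 4*8*3^3
= 125 + 864
= 989

989


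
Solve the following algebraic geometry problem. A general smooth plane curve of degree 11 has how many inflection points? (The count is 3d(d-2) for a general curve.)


For a general smooth plane curve C of degree d, the inflection points are
the intersection of C with its Hessian curve, which has degree 3(d-2).
By Bezout, the total intersection number is d * 3(d-2) = 11 * 27 = 297.
For a general curve every flex is ordinary, so each contributes
multiplicity 1 to C·Hess(C), and the number of distinct inflection
points is 3d(d-2).
Inflection points = 3*11*(11-2) = 3*11*9 = 297

297


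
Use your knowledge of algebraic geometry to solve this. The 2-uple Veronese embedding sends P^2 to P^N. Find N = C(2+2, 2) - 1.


The Veronese embedding v_d: P^n -> P^N maps each point to all
degree-d monomials in n+1 homogeneous coordinates.
N = C(n+d, d) - 1
N = C(2+2, 2) - 1
N = C(4, 2) - 1
C(4, 2) = 6
N = 6 - 1 = 5

5


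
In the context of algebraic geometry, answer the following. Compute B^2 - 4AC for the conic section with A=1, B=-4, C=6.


The discriminant of a conic Ax^2 + Bxy + Cy^2 + ... = 0 is B^2 - 4AC.
B^2 = (-4)^2 = 16
4AC = 4*1*6 = 24
Discriminant = 16 - 24 = -8

-8


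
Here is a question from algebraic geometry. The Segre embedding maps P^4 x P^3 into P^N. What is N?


The Segre embedding maps P^m x P^n into P^N via
all products of coordinates from each factor.
N = (m+1)(n+1) - 1
N = (4+1)(3+1) - 1
N = 5*4 - 1
N = 20 - 1 = 19

19


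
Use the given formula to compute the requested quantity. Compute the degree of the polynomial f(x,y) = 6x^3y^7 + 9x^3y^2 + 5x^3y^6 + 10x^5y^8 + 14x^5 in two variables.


Examine each term for its total degree (sum of exponents).
  Term '6x^3y^7' has total degree 3+7 = 10.
  Term '9x^3y^2' has total degree 3+2 = 5.
  Term '5x^3y^6' has total degree 3+6 = 9.
  Term '10x^5y^8' has total degree 5+8 = 13.
  Term '14x^5' has total degree 5+0 = 5.
The maximum total degree among all terms is 13.

13


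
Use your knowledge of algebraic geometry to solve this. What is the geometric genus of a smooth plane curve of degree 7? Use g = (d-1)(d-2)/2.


Using the genus formula for smooth plane curves:
g = (d-1)(d-2)/2
g = (7-1)(7-2)/2
g = 6*5/2
g = 30/2 = 15

15


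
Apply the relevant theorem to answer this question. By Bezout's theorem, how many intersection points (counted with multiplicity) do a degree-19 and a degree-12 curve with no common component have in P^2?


Bezout's theorem states the intersection count equals the product of degrees.
Intersection count = 19 * 12 = 228

228


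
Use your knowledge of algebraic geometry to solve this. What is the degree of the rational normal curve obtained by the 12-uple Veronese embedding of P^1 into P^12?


The rational normal curve in P^12 is the image of P^1 under the 12-uple Veronese.
A general hyperplane in P^12 pulls back to a degree-12 form on P^1, which has 12 zeros,
so the curve meets a general hyperplane in 12 points. Degree = 12.

12


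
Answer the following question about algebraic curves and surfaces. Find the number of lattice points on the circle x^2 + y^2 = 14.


Systematically check integer values of x where x^2 <= 14.
For each valid x, check if 14 - x^2 is a perfect square.
Total integer solutions found: 0

0


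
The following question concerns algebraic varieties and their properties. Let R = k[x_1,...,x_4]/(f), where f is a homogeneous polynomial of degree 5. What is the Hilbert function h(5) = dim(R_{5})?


For R = k[x_1,...,x_n]/(f) with f homogeneous of degree e:
The Hilbert series is (1 - t^e)/(1 - t)^n.
So h(d) = C(d+n-1, n-1) - C(d-e+n-1, n-1) for d >= e.
With n=4, e=5, d=5:
C(5+4-1, 4-1) = C(8, 3) = 56
C(5-5+4-1, 4-1) = C(3, 3) = 1
h(5) = 56 - 1 = 55

55


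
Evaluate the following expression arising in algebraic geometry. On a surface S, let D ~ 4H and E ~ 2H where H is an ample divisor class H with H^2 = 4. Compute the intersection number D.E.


Using bilinearity of the intersection pairing on a surface S:
(aH).(bH) = ab * (H.H)
We have H^2 = 4.
D.E = (4H).(2H) = 4*2*4
= 8*4
= 32

32


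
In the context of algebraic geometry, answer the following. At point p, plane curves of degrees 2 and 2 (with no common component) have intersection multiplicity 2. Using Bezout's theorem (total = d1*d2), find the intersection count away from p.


By Bezout's theorem, the total intersection number is d1 * d2.
Total = 2 * 2 = 4
Intersection multiplicity at p = 2
Remaining intersections = 4 - 2 = 2

2


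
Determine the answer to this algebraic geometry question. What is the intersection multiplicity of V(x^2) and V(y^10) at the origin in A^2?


The intersection multiplicity of V(x^a) and V(y^b) at the origin is:
I(O; V(x^2), V(y^10)) = dim_k(k[x,y]/(x^2, y^10))
A basis for k[x,y]/(x^2, y^10) is the set of monomials x^i * y^j
where 0 <= i < 2 and 0 <= j < 10.
The number of such monomials is 2 * 10 = 20

20


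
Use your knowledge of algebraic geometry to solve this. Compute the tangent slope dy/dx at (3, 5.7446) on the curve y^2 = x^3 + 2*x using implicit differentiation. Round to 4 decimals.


Using implicit differentiation of y^2 = x^3 + 2*x:
2y * dy/dx = 3x^2 + 2
dy/dx = (3x^2 + 2)/(2y)
Numerator: 3*3^2 + 2 = 29
Denominator: 2*5.7446 = 11.4892
dy/dx = 29/11.4892 = 2.5241

2.5241


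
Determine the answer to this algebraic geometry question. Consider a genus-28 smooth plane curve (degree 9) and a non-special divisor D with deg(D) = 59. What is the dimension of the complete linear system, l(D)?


First, compute the genus of a smooth plane curve of degree 9:
g = (d-1)(d-2)/2 = (9-1)(9-2)/2 = 28
For a non-special divisor D (i.e., h^1(D) = 0), Riemann-Roch gives:
l(D) = deg(D) - g + 1
Since deg(D) = 59 >= 2g - 1 = 55, D is non-special.
l(D) = 59 - 28 + 1 = 32

32


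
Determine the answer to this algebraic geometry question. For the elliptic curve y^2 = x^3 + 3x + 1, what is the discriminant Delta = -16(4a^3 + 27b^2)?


Compute each component:
4a^3 = 4*3^3 = 4*27 = 108
27b^2 = 27*1^2 = 27*1 = 27
4a^3 + 27b^2 = 108 + 27 = 135
Delta = -16*135 = -2160

-2160


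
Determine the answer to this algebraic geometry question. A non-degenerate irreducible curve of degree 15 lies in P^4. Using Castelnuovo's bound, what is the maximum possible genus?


Castelnuovo's bound: write d - 1 = m(r-1) + epsilon with 0 <= epsilon < r-1.
d - 1 = 15 - 1 = 14
r - 1 = 4 - 1 = 3
14 = 4*3 + 2, so m = 4, epsilon = 2
pi(d, r) = m(m-1)(r-1)/2 + m*epsilon
= 4*3*3/2 + 4*2
= 36/2 + 8
= 18 + 8 = 26

26


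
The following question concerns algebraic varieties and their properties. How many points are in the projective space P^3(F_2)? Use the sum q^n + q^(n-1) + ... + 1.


P^3(F_2) has (q^(n+1) - 1)/(q - 1) points.
= 2^3 + 2^2 + 2^1 + 2^0
= 8 + 4 + 2 + 1
= 15

15


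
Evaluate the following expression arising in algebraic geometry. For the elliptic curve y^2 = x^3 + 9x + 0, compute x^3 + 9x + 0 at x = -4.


Compute x^3 + 9x + 0 at x = -4:
x^3 = (-4)^3 = -64
9*x = 9*(-4) = -36
Sum: -64 - 36 + 0 = -100

-100


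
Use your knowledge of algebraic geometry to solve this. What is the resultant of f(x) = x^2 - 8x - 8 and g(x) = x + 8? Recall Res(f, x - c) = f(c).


For Res(f, x - c), we evaluate f at x = c.
f(-8) = (-8)^2 - 8*(-8) - 8
= 64 + 64 - 8
= 128 - 8 = 120
Res(f, g) = 120

120


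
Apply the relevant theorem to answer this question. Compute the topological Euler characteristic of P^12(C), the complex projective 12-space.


The complex projective space P^12 has one cell in each even real dimension 0, 2, ..., 24.
The cohomology groups are H^{2k}(P^12) = Z for k = 0,...,12, and 0 otherwise.
Euler characteristic = sum of Betti numbers = 1 per even-dimensional cohomology group.
chi(P^12) = 12 + 1 = 13

13


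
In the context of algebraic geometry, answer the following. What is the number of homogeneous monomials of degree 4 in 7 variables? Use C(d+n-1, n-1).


The number of degree-4 monomials in 7 variables is C(d+n-1, n-1).
= C(4+7-1, 7-1) = C(10, 6)
= 210

210


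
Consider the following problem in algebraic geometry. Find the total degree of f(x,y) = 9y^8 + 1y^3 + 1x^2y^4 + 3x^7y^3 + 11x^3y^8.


Examine each term for its total degree (sum of exponents).
  Term '9y^8' has total degree 0+8 = 8.
  Term '1y^3' has total degree 0+3 = 3.
  Term '1x^2y^4' has total degree 2+4 = 6.
  Term '3x^7y^3' has total degree 7+3 = 10.
  Term '11x^3y^8' has total degree 3+8 = 11.
The maximum total degree among all terms is 11.

11


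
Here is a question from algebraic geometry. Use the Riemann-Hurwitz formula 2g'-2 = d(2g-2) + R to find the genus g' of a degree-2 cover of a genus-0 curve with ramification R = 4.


Riemann-Hurwitz formula: 2g' - 2 = d(2g - 2) + R
Given: d = 2, g = 0, R = 4
2g' - 2 = 2*(2*0 - 2) + 4
2g' - 2 = 2*(-2) + 4
2g' - 2 = -4 + 4 = 0
2g' = 2
g' = 1

1
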